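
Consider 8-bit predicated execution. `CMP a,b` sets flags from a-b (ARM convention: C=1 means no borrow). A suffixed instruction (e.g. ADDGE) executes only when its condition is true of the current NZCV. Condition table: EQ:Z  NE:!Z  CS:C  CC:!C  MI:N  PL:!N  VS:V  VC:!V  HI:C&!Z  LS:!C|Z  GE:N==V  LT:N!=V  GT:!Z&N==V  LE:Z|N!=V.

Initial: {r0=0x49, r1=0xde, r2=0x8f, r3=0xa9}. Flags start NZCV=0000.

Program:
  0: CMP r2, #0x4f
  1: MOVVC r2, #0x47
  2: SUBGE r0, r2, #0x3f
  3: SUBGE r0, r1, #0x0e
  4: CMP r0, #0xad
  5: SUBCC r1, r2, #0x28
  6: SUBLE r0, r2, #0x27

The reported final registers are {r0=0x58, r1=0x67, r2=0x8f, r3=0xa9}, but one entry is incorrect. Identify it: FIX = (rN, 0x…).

FIX = (r0, 0x49)

[0] flags=0011 → (cmp)
[1] flags=0011 VC?F → skip
[2] flags=0011 GE?F → skip
[3] flags=0011 GE?F → skip
[4] flags=1001 → (cmp)
[5] flags=1001 CC?T → r1=0x67
[6] flags=1001 LE?F → skip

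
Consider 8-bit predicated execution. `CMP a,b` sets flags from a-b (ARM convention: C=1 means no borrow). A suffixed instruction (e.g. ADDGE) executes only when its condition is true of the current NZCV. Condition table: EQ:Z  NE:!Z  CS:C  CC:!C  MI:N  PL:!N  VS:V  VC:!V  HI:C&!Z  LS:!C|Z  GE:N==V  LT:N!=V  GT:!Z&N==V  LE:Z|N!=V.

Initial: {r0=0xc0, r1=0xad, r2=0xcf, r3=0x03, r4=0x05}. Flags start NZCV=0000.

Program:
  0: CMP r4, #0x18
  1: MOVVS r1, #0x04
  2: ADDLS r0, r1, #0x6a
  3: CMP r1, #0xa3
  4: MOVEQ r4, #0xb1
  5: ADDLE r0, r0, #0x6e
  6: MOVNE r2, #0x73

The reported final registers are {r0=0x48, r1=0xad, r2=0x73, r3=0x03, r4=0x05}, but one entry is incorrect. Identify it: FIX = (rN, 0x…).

FIX = (r0, 0x17)

0: ✓ CMP  NZCV=1000
1: · MOVVS
2: ✓ ADDLS  r0←0x17
3: ✓ CMP  NZCV=0010
4: · MOVEQ
5: · ADDLE
6: ✓ MOVNE  r2←0x73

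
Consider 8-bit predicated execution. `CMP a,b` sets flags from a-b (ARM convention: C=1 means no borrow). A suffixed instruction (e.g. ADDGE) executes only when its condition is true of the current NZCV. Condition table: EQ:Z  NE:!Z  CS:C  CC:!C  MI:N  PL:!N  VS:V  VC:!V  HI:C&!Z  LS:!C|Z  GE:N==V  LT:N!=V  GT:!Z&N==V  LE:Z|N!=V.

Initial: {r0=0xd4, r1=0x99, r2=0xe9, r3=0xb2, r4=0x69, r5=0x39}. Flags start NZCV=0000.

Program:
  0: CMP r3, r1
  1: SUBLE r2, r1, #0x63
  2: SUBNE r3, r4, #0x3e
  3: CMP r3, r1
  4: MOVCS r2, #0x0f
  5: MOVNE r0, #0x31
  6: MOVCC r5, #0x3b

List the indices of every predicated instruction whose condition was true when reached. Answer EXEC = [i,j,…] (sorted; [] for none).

0: ✓ CMP  NZCV=0010
1: · SUBLE
2: ✓ SUBNE  r3←0x2b
3: ✓ CMP  NZCV=1001
4: · MOVCS
5: ✓ MOVNE  r0←0x31
6: ✓ MOVCC  r5←0x3b

EXEC = [2,5,6]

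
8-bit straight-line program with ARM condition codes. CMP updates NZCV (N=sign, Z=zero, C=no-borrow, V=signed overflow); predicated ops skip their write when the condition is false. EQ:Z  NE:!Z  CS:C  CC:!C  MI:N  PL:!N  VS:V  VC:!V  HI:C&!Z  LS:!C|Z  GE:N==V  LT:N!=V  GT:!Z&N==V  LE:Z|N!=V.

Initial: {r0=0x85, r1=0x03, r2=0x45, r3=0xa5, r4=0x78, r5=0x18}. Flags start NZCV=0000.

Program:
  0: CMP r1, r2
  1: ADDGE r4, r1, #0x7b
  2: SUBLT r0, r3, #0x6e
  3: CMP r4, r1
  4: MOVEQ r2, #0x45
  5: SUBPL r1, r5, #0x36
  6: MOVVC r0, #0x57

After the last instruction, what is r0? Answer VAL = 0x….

0: ✓ CMP  NZCV=1000
1: · ADDGE
2: ✓ SUBLT  r0←0x37
3: ✓ CMP  NZCV=0010
4: · MOVEQ
5: ✓ SUBPL  r1←0xe2
6: ✓ MOVVC  r0←0x57

VAL = 0x57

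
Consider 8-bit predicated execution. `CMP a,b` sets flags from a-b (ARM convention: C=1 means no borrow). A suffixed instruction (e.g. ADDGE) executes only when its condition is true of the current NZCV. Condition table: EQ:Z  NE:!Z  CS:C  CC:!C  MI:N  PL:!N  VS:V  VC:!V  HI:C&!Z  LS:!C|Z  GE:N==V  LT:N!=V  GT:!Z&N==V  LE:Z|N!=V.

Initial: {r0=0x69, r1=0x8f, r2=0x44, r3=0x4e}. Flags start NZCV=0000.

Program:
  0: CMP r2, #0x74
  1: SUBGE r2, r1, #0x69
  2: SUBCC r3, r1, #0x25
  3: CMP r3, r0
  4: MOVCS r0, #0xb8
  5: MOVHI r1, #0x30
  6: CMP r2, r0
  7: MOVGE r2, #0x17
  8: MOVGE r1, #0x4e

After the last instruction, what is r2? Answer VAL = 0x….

[0] flags=1000 → (cmp)
[1] flags=1000 GE?F → skip
[2] flags=1000 CC?T → r3=0x6a
[3] flags=0010 → (cmp)
[4] flags=0010 CS?T → r0=0xb8
[5] flags=0010 HI?T → r1=0x30
[6] flags=1001 → (cmp)
[7] flags=1001 GE?T → r2=0x17
[8] flags=1001 GE?T → r1=0x4e

VAL = 0x17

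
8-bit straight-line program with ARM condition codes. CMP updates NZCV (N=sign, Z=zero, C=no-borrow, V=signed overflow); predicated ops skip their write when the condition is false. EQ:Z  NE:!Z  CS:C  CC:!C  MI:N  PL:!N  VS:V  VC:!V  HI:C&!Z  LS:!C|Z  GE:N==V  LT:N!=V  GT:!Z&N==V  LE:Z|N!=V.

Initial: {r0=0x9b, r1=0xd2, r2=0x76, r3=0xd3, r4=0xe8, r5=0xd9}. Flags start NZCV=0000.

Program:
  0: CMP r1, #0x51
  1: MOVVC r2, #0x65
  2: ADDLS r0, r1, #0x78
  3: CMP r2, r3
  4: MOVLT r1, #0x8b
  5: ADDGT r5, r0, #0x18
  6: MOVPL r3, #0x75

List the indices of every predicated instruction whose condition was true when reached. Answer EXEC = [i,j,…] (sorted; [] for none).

[0] flags=1010 → (cmp)
[1] flags=1010 VC?T → r2=0x65
[2] flags=1010 LS?F → skip
[3] flags=1001 → (cmp)
[4] flags=1001 LT?F → skip
[5] flags=1001 GT?T → r5=0xb3
[6] flags=1001 PL?F → skip

EXEC = [1,5]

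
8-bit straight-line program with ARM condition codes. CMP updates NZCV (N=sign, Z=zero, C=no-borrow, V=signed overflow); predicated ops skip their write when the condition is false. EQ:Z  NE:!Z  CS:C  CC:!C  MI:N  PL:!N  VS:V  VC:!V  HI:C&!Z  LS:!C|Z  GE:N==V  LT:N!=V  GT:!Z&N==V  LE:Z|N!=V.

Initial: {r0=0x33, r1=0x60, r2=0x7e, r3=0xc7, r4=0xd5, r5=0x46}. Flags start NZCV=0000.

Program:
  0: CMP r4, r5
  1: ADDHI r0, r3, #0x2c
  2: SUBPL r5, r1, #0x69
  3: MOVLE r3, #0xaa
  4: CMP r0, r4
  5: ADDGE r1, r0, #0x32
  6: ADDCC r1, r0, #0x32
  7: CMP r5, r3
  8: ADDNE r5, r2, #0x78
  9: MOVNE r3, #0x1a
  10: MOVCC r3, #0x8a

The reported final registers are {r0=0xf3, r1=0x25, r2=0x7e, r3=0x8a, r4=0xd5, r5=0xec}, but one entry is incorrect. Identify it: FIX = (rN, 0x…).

0: ✓ CMP  NZCV=1010
1: ✓ ADDHI  r0←0xf3
2: · SUBPL
3: ✓ MOVLE  r3←0xaa
4: ✓ CMP  NZCV=0010
5: ✓ ADDGE  r1←0x25
6: · ADDCC
7: ✓ CMP  NZCV=1001
8: ✓ ADDNE  r5←0xf6
9: ✓ MOVNE  r3←0x1a
10: ✓ MOVCC  r3←0x8a

FIX = (r5, 0xf6)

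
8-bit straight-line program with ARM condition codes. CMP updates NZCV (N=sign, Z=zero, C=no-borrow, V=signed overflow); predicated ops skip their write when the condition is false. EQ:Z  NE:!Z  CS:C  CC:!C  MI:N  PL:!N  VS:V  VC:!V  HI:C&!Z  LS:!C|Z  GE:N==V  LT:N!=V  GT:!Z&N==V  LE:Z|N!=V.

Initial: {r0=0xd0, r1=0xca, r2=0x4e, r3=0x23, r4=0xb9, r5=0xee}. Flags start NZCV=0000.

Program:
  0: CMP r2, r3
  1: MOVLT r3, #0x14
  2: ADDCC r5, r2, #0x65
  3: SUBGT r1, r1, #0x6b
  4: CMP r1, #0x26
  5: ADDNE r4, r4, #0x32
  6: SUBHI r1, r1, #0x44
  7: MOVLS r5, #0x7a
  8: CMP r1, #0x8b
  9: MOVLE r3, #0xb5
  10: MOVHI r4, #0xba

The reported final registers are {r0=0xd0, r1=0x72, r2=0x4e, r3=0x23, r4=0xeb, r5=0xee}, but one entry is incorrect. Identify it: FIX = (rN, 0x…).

[0] flags=0010 → (cmp)
[1] flags=0010 LT?F → skip
[2] flags=0010 CC?F → skip
[3] flags=0010 GT?T → r1=0x5f
[4] flags=0010 → (cmp)
[5] flags=0010 NE?T → r4=0xeb
[6] flags=0010 HI?T → r1=0x1b
[7] flags=0010 LS?F → skip
[8] flags=1001 → (cmp)
[9] flags=1001 LE?F → skip
[10] flags=1001 HI?F → skip

FIX = (r1, 0x1b)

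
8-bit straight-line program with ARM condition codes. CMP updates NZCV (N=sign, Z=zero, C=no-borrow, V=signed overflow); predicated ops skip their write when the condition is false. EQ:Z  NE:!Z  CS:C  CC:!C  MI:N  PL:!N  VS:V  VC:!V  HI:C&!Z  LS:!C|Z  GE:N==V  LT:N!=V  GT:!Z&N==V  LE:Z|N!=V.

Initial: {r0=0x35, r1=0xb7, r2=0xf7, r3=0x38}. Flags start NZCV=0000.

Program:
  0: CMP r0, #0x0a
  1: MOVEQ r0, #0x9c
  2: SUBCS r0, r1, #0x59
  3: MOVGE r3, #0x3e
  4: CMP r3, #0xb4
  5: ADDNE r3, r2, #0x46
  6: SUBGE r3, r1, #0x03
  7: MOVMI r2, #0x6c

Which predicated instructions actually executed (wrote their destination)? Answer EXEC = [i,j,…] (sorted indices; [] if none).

EXEC = [2,3,5,6,7]

[0] flags=0010 → (cmp)
[1] flags=0010 EQ?F → skip
[2] flags=0010 CS?T → r0=0x5e
[3] flags=0010 GE?T → r3=0x3e
[4] flags=1001 → (cmp)
[5] flags=1001 NE?T → r3=0x3d
[6] flags=1001 GE?T → r3=0xb4
[7] flags=1001 MI?T → r2=0x6c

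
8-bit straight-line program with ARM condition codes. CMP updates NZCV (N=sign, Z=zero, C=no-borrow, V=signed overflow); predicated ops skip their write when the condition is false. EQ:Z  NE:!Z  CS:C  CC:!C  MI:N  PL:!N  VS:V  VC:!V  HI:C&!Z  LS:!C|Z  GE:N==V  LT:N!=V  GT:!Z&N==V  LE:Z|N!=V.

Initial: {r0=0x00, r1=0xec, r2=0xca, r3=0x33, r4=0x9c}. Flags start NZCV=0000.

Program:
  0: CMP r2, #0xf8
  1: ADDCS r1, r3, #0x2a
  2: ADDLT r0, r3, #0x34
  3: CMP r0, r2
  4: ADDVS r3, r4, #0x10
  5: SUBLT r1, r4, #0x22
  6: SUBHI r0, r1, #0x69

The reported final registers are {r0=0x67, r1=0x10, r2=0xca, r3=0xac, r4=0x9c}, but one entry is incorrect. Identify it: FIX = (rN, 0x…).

FIX = (r1, 0xec)

[0] flags=1000 → (cmp)
[1] flags=1000 CS?F → skip
[2] flags=1000 LT?T → r0=0x67
[3] flags=1001 → (cmp)
[4] flags=1001 VS?T → r3=0xac
[5] flags=1001 LT?F → skip
[6] flags=1001 HI?F → skip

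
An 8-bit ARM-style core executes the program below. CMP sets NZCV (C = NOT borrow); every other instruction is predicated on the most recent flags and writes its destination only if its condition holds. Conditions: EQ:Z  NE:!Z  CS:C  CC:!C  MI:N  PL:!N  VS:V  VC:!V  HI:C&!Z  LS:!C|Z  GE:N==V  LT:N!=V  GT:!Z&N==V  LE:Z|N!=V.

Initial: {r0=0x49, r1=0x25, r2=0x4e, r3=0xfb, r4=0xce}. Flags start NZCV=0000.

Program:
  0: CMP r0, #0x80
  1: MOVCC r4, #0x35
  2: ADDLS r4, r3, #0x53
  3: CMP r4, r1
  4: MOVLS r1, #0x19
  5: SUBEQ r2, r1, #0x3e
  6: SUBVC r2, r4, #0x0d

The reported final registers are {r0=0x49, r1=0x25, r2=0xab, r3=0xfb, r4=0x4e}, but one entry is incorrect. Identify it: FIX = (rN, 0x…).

FIX = (r2, 0x41)

[0] flags=1001 → (cmp)
[1] flags=1001 CC?T → r4=0x35
[2] flags=1001 LS?T → r4=0x4e
[3] flags=0010 → (cmp)
[4] flags=0010 LS?F → skip
[5] flags=0010 EQ?F → skip
[6] flags=0010 VC?T → r2=0x41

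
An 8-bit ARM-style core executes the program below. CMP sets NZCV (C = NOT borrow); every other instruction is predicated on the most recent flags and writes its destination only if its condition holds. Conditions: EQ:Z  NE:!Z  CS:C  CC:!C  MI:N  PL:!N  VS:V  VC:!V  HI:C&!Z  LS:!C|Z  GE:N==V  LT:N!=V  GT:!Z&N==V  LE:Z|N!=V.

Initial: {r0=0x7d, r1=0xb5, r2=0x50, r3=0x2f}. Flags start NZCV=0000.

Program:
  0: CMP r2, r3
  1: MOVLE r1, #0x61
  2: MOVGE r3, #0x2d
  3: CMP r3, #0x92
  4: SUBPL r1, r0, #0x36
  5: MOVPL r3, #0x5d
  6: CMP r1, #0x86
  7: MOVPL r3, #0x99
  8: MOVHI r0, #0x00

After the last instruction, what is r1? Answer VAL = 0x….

VAL = 0xb5

[0] flags=0010 → (cmp)
[1] flags=0010 LE?F → skip
[2] flags=0010 GE?T → r3=0x2d
[3] flags=1001 → (cmp)
[4] flags=1001 PL?F → skip
[5] flags=1001 PL?F → skip
[6] flags=0010 → (cmp)
[7] flags=0010 PL?T → r3=0x99
[8] flags=0010 HI?T → r0=0x00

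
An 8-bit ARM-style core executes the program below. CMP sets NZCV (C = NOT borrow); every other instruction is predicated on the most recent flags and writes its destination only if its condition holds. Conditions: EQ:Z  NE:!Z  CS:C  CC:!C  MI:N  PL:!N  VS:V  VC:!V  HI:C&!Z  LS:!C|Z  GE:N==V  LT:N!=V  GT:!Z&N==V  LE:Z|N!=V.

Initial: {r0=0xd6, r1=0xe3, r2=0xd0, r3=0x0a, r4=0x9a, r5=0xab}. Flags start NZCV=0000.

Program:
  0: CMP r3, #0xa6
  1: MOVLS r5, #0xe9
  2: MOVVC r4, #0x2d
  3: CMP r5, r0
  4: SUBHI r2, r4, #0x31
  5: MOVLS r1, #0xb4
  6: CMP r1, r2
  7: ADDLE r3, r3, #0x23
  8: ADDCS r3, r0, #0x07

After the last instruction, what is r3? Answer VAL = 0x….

VAL = 0x2d

[0] flags=0000 → (cmp)
[1] flags=0000 LS?T → r5=0xe9
[2] flags=0000 VC?T → r4=0x2d
[3] flags=0010 → (cmp)
[4] flags=0010 HI?T → r2=0xfc
[5] flags=0010 LS?F → skip
[6] flags=1000 → (cmp)
[7] flags=1000 LE?T → r3=0x2d
[8] flags=1000 CS?F → skip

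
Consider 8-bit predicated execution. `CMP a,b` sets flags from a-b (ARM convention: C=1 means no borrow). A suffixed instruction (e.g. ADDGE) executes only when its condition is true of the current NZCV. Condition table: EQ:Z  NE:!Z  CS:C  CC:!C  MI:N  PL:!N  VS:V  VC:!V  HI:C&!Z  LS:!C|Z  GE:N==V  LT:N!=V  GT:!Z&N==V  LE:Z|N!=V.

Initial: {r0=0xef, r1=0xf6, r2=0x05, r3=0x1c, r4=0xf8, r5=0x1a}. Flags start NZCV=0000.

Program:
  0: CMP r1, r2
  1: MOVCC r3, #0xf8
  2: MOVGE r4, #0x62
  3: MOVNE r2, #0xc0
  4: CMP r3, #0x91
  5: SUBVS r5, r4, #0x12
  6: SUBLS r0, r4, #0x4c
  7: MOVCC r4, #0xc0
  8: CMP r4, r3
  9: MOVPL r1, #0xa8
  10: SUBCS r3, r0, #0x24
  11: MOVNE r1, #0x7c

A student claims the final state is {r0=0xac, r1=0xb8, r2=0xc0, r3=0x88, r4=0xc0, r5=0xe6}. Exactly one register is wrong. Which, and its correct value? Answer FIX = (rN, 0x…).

0: ✓ CMP  NZCV=1010
1: · MOVCC
2: · MOVGE
3: ✓ MOVNE  r2←0xc0
4: ✓ CMP  NZCV=1001
5: ✓ SUBVS  r5←0xe6
6: ✓ SUBLS  r0←0xac
7: ✓ MOVCC  r4←0xc0
8: ✓ CMP  NZCV=1010
9: · MOVPL
10: ✓ SUBCS  r3←0x88
11: ✓ MOVNE  r1←0x7c

FIX = (r1, 0x7c)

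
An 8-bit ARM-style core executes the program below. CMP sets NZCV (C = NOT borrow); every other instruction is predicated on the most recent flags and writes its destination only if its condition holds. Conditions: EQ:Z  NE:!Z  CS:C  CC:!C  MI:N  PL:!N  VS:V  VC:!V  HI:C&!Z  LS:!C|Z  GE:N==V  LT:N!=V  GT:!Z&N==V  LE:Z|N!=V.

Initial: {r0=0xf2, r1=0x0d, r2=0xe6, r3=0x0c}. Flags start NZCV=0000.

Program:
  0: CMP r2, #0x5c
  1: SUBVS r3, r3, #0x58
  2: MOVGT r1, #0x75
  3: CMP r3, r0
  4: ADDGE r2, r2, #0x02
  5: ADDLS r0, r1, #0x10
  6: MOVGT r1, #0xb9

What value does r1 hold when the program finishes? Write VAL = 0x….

VAL = 0xb9

0: ✓ CMP  NZCV=1010
1: · SUBVS
2: · MOVGT
3: ✓ CMP  NZCV=0000
4: ✓ ADDGE  r2←0xe8
5: ✓ ADDLS  r0←0x1d
6: ✓ MOVGT  r1←0xb9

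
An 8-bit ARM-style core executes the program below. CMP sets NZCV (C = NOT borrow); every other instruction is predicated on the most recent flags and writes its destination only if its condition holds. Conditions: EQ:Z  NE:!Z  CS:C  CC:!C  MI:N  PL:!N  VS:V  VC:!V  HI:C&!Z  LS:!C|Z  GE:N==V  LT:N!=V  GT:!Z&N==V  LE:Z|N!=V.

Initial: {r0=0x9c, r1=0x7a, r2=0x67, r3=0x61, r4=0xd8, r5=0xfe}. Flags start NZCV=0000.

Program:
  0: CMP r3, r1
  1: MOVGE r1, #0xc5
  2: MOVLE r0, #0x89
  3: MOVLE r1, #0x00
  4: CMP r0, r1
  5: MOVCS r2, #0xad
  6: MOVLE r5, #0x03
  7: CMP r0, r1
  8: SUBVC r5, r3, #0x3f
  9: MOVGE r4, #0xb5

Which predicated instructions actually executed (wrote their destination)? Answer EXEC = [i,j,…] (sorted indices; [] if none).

EXEC = [2,3,5,6,8]

[0] flags=1000 → (cmp)
[1] flags=1000 GE?F → skip
[2] flags=1000 LE?T → r0=0x89
[3] flags=1000 LE?T → r1=0x00
[4] flags=1010 → (cmp)
[5] flags=1010 CS?T → r2=0xad
[6] flags=1010 LE?T → r5=0x03
[7] flags=1010 → (cmp)
[8] flags=1010 VC?T → r5=0x22
[9] flags=1010 GE?F → skip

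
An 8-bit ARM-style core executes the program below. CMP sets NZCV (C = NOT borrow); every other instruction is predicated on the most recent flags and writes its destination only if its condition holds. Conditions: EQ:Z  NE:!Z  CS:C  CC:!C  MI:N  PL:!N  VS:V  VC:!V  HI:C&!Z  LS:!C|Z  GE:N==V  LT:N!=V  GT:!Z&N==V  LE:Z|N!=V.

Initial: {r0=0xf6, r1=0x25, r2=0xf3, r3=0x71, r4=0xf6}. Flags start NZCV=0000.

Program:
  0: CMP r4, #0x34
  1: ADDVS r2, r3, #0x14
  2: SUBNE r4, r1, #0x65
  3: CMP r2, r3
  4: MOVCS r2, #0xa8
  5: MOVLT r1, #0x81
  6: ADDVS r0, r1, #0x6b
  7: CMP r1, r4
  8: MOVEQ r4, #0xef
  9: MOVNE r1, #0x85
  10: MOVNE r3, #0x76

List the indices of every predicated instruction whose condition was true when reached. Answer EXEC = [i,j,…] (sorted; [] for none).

EXEC = [2,4,5,9,10]

[0] flags=1010 → (cmp)
[1] flags=1010 VS?F → skip
[2] flags=1010 NE?T → r4=0xc0
[3] flags=1010 → (cmp)
[4] flags=1010 CS?T → r2=0xa8
[5] flags=1010 LT?T → r1=0x81
[6] flags=1010 VS?F → skip
[7] flags=1000 → (cmp)
[8] flags=1000 EQ?F → skip
[9] flags=1000 NE?T → r1=0x85
[10] flags=1000 NE?T → r3=0x76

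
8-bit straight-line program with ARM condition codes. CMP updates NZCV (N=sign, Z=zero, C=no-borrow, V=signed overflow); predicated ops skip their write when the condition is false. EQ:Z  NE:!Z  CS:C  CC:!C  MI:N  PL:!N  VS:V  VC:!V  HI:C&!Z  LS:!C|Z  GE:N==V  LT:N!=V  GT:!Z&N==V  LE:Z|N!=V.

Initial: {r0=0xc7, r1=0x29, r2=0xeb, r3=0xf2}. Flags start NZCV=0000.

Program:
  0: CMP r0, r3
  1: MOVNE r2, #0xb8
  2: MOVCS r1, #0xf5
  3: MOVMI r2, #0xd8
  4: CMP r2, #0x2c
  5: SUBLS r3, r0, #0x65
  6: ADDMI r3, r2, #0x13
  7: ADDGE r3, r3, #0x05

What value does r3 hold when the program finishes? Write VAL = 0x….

VAL = 0xeb

0: ✓ CMP  NZCV=1000
1: ✓ MOVNE  r2←0xb8
2: · MOVCS
3: ✓ MOVMI  r2←0xd8
4: ✓ CMP  NZCV=1010
5: · SUBLS
6: ✓ ADDMI  r3←0xeb
7: · ADDGE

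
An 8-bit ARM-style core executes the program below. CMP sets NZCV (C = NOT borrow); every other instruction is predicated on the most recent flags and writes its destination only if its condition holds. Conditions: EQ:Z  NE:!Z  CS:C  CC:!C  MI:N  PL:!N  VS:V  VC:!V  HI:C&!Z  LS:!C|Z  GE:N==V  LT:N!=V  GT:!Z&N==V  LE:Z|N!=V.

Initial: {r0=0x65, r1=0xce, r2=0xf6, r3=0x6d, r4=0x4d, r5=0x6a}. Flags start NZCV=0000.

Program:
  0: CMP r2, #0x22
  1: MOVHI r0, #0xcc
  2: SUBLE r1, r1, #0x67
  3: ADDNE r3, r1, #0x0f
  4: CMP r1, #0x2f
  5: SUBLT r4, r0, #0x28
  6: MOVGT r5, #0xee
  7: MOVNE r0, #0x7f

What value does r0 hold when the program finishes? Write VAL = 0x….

0: ✓ CMP  NZCV=1010
1: ✓ MOVHI  r0←0xcc
2: ✓ SUBLE  r1←0x67
3: ✓ ADDNE  r3←0x76
4: ✓ CMP  NZCV=0010
5: · SUBLT
6: ✓ MOVGT  r5←0xee
7: ✓ MOVNE  r0←0x7f

VAL = 0x7f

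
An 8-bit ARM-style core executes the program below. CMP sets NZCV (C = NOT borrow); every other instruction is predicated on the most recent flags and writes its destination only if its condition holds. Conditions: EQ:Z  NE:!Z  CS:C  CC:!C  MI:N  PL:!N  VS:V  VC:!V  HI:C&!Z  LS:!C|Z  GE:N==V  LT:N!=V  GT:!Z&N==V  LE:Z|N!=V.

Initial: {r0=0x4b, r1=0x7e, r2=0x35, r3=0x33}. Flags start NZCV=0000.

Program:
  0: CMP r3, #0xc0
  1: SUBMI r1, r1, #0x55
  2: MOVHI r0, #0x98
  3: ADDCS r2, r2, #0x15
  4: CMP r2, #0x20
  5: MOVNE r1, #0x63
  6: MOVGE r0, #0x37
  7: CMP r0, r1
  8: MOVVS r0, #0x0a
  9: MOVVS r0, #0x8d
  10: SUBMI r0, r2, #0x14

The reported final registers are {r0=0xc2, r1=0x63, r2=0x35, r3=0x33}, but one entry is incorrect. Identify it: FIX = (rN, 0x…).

0: ✓ CMP  NZCV=0000
1: · SUBMI
2: · MOVHI
3: · ADDCS
4: ✓ CMP  NZCV=0010
5: ✓ MOVNE  r1←0x63
6: ✓ MOVGE  r0←0x37
7: ✓ CMP  NZCV=1000
8: · MOVVS
9: · MOVVS
10: ✓ SUBMI  r0←0x21

FIX = (r0, 0x21)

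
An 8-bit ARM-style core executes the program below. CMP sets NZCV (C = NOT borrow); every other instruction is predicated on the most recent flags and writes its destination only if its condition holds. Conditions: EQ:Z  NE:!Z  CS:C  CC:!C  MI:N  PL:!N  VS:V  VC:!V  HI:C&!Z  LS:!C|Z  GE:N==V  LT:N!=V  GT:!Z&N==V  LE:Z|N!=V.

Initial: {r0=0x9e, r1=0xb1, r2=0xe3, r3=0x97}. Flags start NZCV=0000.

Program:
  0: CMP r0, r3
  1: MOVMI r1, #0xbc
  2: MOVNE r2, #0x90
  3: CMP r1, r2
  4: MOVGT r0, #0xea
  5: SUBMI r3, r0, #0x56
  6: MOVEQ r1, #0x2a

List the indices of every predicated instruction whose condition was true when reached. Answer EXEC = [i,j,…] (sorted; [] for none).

[0] flags=0010 → (cmp)
[1] flags=0010 MI?F → skip
[2] flags=0010 NE?T → r2=0x90
[3] flags=0010 → (cmp)
[4] flags=0010 GT?T → r0=0xea
[5] flags=0010 MI?F → skip
[6] flags=0010 EQ?F → skip

EXEC = [2,4]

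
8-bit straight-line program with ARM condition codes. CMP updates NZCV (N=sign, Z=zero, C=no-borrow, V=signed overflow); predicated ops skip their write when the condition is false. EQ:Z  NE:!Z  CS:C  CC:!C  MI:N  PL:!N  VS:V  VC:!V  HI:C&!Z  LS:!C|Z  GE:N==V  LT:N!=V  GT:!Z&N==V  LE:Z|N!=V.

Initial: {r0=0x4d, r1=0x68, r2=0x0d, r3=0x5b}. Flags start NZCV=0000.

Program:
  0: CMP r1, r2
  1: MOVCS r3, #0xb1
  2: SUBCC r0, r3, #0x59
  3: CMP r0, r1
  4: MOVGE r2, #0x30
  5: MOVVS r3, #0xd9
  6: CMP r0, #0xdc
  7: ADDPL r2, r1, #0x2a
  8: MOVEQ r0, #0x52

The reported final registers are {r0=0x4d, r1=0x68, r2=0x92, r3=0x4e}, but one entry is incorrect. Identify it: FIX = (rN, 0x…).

FIX = (r3, 0xb1)

0: ✓ CMP  NZCV=0010
1: ✓ MOVCS  r3←0xb1
2: · SUBCC
3: ✓ CMP  NZCV=1000
4: · MOVGE
5: · MOVVS
6: ✓ CMP  NZCV=0000
7: ✓ ADDPL  r2←0x92
8: · MOVEQ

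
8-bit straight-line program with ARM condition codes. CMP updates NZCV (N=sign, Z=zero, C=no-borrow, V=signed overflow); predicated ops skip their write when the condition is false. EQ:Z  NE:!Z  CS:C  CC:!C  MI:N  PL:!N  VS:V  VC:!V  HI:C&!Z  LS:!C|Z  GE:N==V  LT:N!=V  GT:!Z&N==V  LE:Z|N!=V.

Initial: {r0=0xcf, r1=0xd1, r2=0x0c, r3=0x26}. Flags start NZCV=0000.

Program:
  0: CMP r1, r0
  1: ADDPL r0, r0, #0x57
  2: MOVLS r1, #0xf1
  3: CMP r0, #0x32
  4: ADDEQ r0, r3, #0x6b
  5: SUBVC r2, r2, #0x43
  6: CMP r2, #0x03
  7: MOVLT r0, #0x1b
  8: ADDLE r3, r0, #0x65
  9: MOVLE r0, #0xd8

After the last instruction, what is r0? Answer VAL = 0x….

VAL = 0xd8

0: ✓ CMP  NZCV=0010
1: ✓ ADDPL  r0←0x26
2: · MOVLS
3: ✓ CMP  NZCV=1000
4: · ADDEQ
5: ✓ SUBVC  r2←0xc9
6: ✓ CMP  NZCV=1010
7: ✓ MOVLT  r0←0x1b
8: ✓ ADDLE  r3←0x80
9: ✓ MOVLE  r0←0xd8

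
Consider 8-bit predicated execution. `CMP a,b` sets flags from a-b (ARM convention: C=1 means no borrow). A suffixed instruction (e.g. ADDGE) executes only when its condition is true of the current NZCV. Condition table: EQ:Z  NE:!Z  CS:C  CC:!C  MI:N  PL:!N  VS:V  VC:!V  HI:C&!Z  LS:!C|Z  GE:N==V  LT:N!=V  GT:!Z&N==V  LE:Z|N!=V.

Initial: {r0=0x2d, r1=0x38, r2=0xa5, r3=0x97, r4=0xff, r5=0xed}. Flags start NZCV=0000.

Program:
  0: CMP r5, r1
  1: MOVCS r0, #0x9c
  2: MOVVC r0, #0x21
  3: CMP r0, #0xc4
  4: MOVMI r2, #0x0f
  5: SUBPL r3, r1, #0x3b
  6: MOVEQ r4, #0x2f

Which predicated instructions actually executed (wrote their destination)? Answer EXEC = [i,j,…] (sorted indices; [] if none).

EXEC = [1,2,5]

[0] flags=1010 → (cmp)
[1] flags=1010 CS?T → r0=0x9c
[2] flags=1010 VC?T → r0=0x21
[3] flags=0000 → (cmp)
[4] flags=0000 MI?F → skip
[5] flags=0000 PL?T → r3=0xfd
[6] flags=0000 EQ?F → skip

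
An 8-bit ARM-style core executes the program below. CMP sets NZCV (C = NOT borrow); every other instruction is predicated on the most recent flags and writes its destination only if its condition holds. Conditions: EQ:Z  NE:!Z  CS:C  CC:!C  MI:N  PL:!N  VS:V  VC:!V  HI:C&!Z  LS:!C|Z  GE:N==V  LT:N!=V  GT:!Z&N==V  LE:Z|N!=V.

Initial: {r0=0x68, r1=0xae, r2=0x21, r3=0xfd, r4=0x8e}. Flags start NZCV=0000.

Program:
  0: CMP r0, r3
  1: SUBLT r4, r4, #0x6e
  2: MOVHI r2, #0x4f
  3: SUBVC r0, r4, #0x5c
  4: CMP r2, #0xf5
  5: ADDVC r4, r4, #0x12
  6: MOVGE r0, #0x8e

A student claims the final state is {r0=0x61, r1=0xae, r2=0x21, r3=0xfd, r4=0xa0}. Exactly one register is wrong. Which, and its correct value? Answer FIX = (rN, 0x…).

[0] flags=0000 → (cmp)
[1] flags=0000 LT?F → skip
[2] flags=0000 HI?F → skip
[3] flags=0000 VC?T → r0=0x32
[4] flags=0000 → (cmp)
[5] flags=0000 VC?T → r4=0xa0
[6] flags=0000 GE?T → r0=0x8e

FIX = (r0, 0x8e)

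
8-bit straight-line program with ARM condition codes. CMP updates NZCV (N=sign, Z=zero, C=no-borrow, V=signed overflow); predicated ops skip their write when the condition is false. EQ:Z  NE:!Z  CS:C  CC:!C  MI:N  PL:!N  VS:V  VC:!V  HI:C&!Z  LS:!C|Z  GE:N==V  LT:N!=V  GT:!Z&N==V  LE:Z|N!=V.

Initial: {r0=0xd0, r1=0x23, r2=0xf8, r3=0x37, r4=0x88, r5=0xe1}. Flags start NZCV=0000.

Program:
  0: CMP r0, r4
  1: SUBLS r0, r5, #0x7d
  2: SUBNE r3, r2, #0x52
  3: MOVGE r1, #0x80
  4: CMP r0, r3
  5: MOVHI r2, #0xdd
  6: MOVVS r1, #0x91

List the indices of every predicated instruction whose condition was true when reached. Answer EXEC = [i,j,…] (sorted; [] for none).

0: ✓ CMP  NZCV=0010
1: · SUBLS
2: ✓ SUBNE  r3←0xa6
3: ✓ MOVGE  r1←0x80
4: ✓ CMP  NZCV=0010
5: ✓ MOVHI  r2←0xdd
6: · MOVVS

EXEC = [2,3,5]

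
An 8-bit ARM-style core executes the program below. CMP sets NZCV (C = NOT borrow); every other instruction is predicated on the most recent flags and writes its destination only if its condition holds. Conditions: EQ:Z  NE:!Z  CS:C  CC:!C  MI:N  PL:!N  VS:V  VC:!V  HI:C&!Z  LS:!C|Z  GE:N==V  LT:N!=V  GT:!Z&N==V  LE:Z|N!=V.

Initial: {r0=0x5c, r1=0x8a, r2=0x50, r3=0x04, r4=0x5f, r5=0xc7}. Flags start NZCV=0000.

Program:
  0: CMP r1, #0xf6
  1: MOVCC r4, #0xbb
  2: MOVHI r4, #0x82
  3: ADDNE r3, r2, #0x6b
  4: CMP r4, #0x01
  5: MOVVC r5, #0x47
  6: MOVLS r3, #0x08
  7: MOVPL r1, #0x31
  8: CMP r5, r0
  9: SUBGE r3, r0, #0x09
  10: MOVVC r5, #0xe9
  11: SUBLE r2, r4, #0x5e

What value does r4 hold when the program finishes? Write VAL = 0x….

VAL = 0xbb

[0] flags=1000 → (cmp)
[1] flags=1000 CC?T → r4=0xbb
[2] flags=1000 HI?F → skip
[3] flags=1000 NE?T → r3=0xbb
[4] flags=1010 → (cmp)
[5] flags=1010 VC?T → r5=0x47
[6] flags=1010 LS?F → skip
[7] flags=1010 PL?F → skip
[8] flags=1000 → (cmp)
[9] flags=1000 GE?F → skip
[10] flags=1000 VC?T → r5=0xe9
[11] flags=1000 LE?T → r2=0x5d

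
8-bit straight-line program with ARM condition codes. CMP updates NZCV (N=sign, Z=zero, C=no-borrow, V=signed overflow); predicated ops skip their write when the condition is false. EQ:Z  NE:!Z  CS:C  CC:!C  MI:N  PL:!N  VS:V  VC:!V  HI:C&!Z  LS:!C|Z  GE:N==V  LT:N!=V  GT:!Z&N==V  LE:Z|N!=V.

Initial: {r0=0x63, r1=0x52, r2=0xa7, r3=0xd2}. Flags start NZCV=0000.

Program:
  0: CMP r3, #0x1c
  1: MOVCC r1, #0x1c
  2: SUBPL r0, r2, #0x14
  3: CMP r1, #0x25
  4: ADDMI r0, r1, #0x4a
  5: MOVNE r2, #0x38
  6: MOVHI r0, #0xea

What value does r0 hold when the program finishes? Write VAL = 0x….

0: ✓ CMP  NZCV=1010
1: · MOVCC
2: · SUBPL
3: ✓ CMP  NZCV=0010
4: · ADDMI
5: ✓ MOVNE  r2←0x38
6: ✓ MOVHI  r0←0xea

VAL = 0xea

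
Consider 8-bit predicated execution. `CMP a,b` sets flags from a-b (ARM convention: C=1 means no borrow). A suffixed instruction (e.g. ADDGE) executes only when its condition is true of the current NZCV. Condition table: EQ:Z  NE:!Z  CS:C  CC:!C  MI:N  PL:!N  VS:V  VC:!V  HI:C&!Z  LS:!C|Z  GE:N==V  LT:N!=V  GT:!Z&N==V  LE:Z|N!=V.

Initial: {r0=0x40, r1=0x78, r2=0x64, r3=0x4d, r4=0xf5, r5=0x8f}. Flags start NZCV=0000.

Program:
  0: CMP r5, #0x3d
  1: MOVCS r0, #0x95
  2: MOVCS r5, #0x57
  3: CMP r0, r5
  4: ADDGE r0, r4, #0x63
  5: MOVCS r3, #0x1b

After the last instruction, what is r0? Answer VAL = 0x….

[0] flags=0011 → (cmp)
[1] flags=0011 CS?T → r0=0x95
[2] flags=0011 CS?T → r5=0x57
[3] flags=0011 → (cmp)
[4] flags=0011 GE?F → skip
[5] flags=0011 CS?T → r3=0x1b

VAL = 0x95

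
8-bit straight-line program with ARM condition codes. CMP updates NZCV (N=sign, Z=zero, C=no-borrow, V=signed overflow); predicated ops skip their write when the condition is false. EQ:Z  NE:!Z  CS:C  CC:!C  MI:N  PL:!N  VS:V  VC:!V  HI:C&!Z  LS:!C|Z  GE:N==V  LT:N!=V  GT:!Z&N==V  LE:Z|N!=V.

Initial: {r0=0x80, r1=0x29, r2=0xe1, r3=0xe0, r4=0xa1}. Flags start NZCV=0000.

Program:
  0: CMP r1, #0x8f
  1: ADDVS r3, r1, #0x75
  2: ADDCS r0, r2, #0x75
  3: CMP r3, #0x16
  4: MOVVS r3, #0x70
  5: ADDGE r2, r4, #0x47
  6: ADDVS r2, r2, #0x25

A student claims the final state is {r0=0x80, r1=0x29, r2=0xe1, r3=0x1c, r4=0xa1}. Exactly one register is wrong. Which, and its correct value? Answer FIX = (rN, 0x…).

FIX = (r3, 0x9e)

[0] flags=1001 → (cmp)
[1] flags=1001 VS?T → r3=0x9e
[2] flags=1001 CS?F → skip
[3] flags=1010 → (cmp)
[4] flags=1010 VS?F → skip
[5] flags=1010 GE?F → skip
[6] flags=1010 VS?F → skip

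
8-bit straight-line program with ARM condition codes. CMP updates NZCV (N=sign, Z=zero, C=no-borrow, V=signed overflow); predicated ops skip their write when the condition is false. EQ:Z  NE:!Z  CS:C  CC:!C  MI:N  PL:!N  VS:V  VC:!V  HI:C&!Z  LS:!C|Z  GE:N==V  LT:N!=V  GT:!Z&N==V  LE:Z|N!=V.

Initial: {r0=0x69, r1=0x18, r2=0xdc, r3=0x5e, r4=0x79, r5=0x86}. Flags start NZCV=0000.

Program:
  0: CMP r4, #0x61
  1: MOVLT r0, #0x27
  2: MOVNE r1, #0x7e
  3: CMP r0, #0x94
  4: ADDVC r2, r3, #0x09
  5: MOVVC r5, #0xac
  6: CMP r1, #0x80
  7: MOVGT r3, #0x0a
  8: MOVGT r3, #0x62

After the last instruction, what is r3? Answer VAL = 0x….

VAL = 0x62

[0] flags=0010 → (cmp)
[1] flags=0010 LT?F → skip
[2] flags=0010 NE?T → r1=0x7e
[3] flags=1001 → (cmp)
[4] flags=1001 VC?F → skip
[5] flags=1001 VC?F → skip
[6] flags=1001 → (cmp)
[7] flags=1001 GT?T → r3=0x0a
[8] flags=1001 GT?T → r3=0x62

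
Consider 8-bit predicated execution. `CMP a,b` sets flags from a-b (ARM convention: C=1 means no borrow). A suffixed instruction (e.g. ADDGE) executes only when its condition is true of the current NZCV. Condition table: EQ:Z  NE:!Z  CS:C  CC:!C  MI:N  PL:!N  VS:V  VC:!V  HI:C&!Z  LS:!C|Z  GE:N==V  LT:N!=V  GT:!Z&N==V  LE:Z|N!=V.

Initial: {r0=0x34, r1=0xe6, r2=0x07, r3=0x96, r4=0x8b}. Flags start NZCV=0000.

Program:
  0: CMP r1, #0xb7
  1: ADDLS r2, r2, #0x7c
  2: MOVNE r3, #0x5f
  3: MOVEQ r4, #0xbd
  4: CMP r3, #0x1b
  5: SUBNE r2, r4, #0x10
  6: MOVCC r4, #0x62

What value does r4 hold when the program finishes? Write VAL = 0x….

0: ✓ CMP  NZCV=0010
1: · ADDLS
2: ✓ MOVNE  r3←0x5f
3: · MOVEQ
4: ✓ CMP  NZCV=0010
5: ✓ SUBNE  r2←0x7b
6: · MOVCC

VAL = 0x8b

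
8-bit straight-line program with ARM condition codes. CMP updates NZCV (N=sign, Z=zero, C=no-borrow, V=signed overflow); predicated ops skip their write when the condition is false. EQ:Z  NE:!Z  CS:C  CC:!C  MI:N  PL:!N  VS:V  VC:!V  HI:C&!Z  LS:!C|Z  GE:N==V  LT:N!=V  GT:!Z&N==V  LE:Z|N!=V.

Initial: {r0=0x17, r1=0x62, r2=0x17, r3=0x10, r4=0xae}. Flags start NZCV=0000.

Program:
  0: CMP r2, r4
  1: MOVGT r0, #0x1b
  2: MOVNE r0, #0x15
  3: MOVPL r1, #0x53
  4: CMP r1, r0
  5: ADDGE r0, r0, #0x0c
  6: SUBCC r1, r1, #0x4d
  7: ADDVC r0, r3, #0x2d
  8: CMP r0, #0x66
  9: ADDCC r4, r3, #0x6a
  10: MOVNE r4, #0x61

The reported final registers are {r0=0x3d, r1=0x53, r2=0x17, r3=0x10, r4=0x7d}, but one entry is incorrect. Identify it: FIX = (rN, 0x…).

0: ✓ CMP  NZCV=0000
1: ✓ MOVGT  r0←0x1b
2: ✓ MOVNE  r0←0x15
3: ✓ MOVPL  r1←0x53
4: ✓ CMP  NZCV=0010
5: ✓ ADDGE  r0←0x21
6: · SUBCC
7: ✓ ADDVC  r0←0x3d
8: ✓ CMP  NZCV=1000
9: ✓ ADDCC  r4←0x7a
10: ✓ MOVNE  r4←0x61

FIX = (r4, 0x61)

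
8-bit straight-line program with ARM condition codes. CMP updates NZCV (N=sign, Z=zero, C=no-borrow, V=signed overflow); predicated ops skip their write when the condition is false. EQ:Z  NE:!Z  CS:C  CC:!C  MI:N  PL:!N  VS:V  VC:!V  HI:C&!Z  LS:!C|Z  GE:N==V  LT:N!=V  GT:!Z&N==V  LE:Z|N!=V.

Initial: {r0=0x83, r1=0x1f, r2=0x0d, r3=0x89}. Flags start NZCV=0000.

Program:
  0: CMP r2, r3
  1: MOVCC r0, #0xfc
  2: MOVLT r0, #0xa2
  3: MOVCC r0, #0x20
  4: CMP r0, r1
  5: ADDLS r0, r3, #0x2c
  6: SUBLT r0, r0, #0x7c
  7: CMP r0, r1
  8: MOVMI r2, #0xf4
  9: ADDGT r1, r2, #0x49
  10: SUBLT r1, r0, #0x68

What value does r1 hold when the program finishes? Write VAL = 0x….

[0] flags=1001 → (cmp)
[1] flags=1001 CC?T → r0=0xfc
[2] flags=1001 LT?F → skip
[3] flags=1001 CC?T → r0=0x20
[4] flags=0010 → (cmp)
[5] flags=0010 LS?F → skip
[6] flags=0010 LT?F → skip
[7] flags=0010 → (cmp)
[8] flags=0010 MI?F → skip
[9] flags=0010 GT?T → r1=0x56
[10] flags=0010 LT?F → skip

VAL = 0x56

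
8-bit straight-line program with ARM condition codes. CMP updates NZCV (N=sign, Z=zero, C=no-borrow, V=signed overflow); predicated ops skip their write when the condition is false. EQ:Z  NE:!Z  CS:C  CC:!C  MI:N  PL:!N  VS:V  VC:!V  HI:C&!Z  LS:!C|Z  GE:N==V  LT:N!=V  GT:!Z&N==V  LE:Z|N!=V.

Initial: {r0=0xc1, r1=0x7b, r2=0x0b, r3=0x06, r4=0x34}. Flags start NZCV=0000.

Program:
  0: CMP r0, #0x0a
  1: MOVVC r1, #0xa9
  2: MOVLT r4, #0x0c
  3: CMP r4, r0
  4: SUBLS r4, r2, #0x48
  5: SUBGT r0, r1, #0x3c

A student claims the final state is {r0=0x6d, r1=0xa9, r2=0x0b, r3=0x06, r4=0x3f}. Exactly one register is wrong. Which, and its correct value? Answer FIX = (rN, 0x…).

[0] flags=1010 → (cmp)
[1] flags=1010 VC?T → r1=0xa9
[2] flags=1010 LT?T → r4=0x0c
[3] flags=0000 → (cmp)
[4] flags=0000 LS?T → r4=0xc3
[5] flags=0000 GT?T → r0=0x6d

FIX = (r4, 0xc3)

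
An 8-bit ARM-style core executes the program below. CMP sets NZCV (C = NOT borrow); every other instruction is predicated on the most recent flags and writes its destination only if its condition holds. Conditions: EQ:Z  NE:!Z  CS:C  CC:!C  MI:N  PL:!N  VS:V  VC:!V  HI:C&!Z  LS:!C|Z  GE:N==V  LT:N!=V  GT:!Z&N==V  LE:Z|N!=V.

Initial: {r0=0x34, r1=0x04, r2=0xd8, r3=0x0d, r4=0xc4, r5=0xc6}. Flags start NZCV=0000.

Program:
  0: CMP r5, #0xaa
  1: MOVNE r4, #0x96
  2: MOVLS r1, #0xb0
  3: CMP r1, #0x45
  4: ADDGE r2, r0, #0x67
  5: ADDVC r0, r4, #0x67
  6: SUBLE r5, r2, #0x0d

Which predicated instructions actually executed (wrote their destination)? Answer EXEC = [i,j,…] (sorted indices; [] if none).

[0] flags=0010 → (cmp)
[1] flags=0010 NE?T → r4=0x96
[2] flags=0010 LS?F → skip
[3] flags=1000 → (cmp)
[4] flags=1000 GE?F → skip
[5] flags=1000 VC?T → r0=0xfd
[6] flags=1000 LE?T → r5=0xcb

EXEC = [1,5,6]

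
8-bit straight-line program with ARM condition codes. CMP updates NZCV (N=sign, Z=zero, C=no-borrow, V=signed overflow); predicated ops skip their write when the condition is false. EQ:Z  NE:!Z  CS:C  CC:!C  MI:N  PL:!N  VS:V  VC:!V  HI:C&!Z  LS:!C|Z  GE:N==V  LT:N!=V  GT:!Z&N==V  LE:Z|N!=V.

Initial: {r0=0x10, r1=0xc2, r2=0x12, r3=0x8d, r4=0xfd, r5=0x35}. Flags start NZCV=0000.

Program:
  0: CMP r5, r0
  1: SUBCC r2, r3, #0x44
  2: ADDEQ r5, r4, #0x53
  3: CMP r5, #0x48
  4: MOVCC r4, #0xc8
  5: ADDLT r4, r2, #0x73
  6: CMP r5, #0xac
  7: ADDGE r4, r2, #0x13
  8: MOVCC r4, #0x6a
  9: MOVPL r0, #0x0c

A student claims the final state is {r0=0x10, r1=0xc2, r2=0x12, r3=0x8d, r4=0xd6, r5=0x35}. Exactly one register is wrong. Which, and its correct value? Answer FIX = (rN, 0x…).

FIX = (r4, 0x6a)

[0] flags=0010 → (cmp)
[1] flags=0010 CC?F → skip
[2] flags=0010 EQ?F → skip
[3] flags=1000 → (cmp)
[4] flags=1000 CC?T → r4=0xc8
[5] flags=1000 LT?T → r4=0x85
[6] flags=1001 → (cmp)
[7] flags=1001 GE?T → r4=0x25
[8] flags=1001 CC?T → r4=0x6a
[9] flags=1001 PL?F → skip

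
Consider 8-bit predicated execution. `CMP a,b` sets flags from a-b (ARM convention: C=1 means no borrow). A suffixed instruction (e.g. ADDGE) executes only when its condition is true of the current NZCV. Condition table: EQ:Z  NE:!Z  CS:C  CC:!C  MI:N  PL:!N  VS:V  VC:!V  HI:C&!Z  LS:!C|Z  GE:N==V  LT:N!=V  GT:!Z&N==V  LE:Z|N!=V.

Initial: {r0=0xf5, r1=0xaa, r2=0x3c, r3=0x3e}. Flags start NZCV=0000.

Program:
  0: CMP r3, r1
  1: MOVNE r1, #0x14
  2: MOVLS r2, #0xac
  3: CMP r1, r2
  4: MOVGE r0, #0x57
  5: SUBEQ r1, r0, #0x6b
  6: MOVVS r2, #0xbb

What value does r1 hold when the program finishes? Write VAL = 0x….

[0] flags=1001 → (cmp)
[1] flags=1001 NE?T → r1=0x14
[2] flags=1001 LS?T → r2=0xac
[3] flags=0000 → (cmp)
[4] flags=0000 GE?T → r0=0x57
[5] flags=0000 EQ?F → skip
[6] flags=0000 VS?F → skip

VAL = 0x14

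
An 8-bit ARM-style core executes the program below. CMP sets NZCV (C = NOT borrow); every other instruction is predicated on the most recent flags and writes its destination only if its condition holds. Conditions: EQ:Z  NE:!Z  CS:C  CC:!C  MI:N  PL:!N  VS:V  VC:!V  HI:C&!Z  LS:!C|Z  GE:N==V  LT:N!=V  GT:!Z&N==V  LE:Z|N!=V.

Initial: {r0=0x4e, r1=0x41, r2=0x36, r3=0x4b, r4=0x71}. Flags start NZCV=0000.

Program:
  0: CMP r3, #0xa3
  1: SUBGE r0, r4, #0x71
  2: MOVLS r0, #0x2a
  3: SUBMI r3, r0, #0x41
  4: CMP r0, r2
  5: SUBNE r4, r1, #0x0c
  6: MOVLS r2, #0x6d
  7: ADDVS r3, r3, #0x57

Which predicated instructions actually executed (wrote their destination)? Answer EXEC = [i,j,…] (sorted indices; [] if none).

0: ✓ CMP  NZCV=1001
1: ✓ SUBGE  r0←0x00
2: ✓ MOVLS  r0←0x2a
3: ✓ SUBMI  r3←0xe9
4: ✓ CMP  NZCV=1000
5: ✓ SUBNE  r4←0x35
6: ✓ MOVLS  r2←0x6d
7: · ADDVS

EXEC = [1,2,3,5,6]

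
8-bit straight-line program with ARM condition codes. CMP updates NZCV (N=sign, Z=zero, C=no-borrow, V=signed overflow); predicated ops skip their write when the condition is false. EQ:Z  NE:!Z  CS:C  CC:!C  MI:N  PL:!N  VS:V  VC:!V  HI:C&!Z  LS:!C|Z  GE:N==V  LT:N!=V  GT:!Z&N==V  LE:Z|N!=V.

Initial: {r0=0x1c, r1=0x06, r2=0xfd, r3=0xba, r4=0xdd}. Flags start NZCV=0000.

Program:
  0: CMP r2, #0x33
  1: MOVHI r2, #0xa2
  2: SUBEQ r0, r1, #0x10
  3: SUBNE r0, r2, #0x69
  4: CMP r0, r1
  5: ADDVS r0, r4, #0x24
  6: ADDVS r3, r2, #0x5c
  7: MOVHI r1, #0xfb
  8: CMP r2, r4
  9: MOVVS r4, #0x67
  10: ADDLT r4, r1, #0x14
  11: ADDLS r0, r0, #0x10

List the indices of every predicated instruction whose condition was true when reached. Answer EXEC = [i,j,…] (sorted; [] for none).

EXEC = [1,3,7,10,11]

0: ✓ CMP  NZCV=1010
1: ✓ MOVHI  r2←0xa2
2: · SUBEQ
3: ✓ SUBNE  r0←0x39
4: ✓ CMP  NZCV=0010
5: · ADDVS
6: · ADDVS
7: ✓ MOVHI  r1←0xfb
8: ✓ CMP  NZCV=1000
9: · MOVVS
10: ✓ ADDLT  r4←0x0f
11: ✓ ADDLS  r0←0x49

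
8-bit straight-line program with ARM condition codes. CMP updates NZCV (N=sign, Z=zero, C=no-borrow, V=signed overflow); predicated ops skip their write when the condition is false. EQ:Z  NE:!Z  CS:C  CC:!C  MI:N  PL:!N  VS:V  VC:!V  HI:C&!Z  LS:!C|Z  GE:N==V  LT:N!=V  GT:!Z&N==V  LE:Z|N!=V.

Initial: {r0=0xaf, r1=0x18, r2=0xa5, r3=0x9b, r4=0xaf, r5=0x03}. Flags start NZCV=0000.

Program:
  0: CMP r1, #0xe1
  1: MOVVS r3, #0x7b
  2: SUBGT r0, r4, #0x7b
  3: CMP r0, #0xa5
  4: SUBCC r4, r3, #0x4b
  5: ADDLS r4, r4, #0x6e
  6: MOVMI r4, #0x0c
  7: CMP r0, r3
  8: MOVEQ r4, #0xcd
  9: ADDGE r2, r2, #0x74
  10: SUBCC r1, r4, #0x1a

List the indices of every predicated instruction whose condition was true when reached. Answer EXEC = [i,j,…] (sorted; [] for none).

0: ✓ CMP  NZCV=0000
1: · MOVVS
2: ✓ SUBGT  r0←0x34
3: ✓ CMP  NZCV=1001
4: ✓ SUBCC  r4←0x50
5: ✓ ADDLS  r4←0xbe
6: ✓ MOVMI  r4←0x0c
7: ✓ CMP  NZCV=1001
8: · MOVEQ
9: ✓ ADDGE  r2←0x19
10: ✓ SUBCC  r1←0xf2

EXEC = [2,4,5,6,9,10]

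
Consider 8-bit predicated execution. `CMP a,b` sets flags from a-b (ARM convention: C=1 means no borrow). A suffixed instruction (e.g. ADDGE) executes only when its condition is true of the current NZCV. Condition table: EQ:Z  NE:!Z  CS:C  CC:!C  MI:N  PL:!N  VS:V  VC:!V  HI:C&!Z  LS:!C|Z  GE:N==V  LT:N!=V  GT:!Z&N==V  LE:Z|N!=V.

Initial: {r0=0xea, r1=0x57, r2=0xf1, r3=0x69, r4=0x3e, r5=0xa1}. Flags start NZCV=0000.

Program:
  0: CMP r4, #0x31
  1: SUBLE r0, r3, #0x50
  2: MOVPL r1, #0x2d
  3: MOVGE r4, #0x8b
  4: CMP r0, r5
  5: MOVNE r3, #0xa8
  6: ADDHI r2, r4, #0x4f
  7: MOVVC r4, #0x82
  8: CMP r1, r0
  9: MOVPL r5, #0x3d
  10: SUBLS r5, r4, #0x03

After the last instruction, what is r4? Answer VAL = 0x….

VAL = 0x82

[0] flags=0010 → (cmp)
[1] flags=0010 LE?F → skip
[2] flags=0010 PL?T → r1=0x2d
[3] flags=0010 GE?T → r4=0x8b
[4] flags=0010 → (cmp)
[5] flags=0010 NE?T → r3=0xa8
[6] flags=0010 HI?T → r2=0xda
[7] flags=0010 VC?T → r4=0x82
[8] flags=0000 → (cmp)
[9] flags=0000 PL?T → r5=0x3d
[10] flags=0000 LS?T → r5=0x7f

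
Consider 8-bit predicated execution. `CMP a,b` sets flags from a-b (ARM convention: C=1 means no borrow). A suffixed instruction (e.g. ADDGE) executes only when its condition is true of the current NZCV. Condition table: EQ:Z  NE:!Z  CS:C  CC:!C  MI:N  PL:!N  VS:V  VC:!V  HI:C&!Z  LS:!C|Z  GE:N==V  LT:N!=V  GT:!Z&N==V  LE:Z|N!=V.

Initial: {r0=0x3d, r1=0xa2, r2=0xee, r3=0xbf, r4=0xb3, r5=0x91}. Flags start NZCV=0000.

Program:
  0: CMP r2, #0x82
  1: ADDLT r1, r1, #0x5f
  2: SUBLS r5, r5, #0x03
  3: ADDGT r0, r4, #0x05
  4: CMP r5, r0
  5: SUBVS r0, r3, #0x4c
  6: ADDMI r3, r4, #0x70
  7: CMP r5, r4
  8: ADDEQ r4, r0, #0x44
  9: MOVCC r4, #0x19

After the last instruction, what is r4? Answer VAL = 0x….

0: ✓ CMP  NZCV=0010
1: · ADDLT
2: · SUBLS
3: ✓ ADDGT  r0←0xb8
4: ✓ CMP  NZCV=1000
5: · SUBVS
6: ✓ ADDMI  r3←0x23
7: ✓ CMP  NZCV=1000
8: · ADDEQ
9: ✓ MOVCC  r4←0x19

VAL = 0x19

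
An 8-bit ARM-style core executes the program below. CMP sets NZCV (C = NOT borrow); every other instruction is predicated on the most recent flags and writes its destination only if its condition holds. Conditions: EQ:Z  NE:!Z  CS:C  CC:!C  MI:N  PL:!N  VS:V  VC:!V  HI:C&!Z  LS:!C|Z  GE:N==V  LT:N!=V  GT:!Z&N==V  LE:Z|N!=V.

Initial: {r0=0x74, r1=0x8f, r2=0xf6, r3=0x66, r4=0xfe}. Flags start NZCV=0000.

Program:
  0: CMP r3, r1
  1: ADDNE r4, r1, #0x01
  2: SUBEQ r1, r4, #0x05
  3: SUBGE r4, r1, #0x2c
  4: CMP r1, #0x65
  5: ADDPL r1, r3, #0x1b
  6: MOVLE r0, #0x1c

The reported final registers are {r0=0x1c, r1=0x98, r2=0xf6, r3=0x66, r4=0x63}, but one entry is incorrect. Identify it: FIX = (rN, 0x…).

FIX = (r1, 0x81)

[0] flags=1001 → (cmp)
[1] flags=1001 NE?T → r4=0x90
[2] flags=1001 EQ?F → skip
[3] flags=1001 GE?T → r4=0x63
[4] flags=0011 → (cmp)
[5] flags=0011 PL?T → r1=0x81
[6] flags=0011 LE?T → r0=0x1c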